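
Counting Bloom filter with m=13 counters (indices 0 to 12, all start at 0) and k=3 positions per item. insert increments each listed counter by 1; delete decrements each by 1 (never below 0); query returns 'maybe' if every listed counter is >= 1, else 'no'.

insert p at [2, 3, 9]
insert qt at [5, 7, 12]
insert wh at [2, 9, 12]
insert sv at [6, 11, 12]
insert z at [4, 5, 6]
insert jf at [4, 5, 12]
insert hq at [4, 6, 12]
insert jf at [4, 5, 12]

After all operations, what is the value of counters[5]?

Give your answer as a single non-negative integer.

Answer: 4

Derivation:
Step 1: insert p at [2, 3, 9] -> counters=[0,0,1,1,0,0,0,0,0,1,0,0,0]
Step 2: insert qt at [5, 7, 12] -> counters=[0,0,1,1,0,1,0,1,0,1,0,0,1]
Step 3: insert wh at [2, 9, 12] -> counters=[0,0,2,1,0,1,0,1,0,2,0,0,2]
Step 4: insert sv at [6, 11, 12] -> counters=[0,0,2,1,0,1,1,1,0,2,0,1,3]
Step 5: insert z at [4, 5, 6] -> counters=[0,0,2,1,1,2,2,1,0,2,0,1,3]
Step 6: insert jf at [4, 5, 12] -> counters=[0,0,2,1,2,3,2,1,0,2,0,1,4]
Step 7: insert hq at [4, 6, 12] -> counters=[0,0,2,1,3,3,3,1,0,2,0,1,5]
Step 8: insert jf at [4, 5, 12] -> counters=[0,0,2,1,4,4,3,1,0,2,0,1,6]
Final counters=[0,0,2,1,4,4,3,1,0,2,0,1,6] -> counters[5]=4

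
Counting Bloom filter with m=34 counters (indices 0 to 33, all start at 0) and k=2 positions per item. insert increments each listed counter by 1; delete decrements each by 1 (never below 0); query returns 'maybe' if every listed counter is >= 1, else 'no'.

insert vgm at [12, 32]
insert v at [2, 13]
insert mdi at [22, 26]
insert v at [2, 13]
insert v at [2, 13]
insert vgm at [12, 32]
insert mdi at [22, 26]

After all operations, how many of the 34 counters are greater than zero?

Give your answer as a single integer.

Step 1: insert vgm at [12, 32] -> counters=[0,0,0,0,0,0,0,0,0,0,0,0,1,0,0,0,0,0,0,0,0,0,0,0,0,0,0,0,0,0,0,0,1,0]
Step 2: insert v at [2, 13] -> counters=[0,0,1,0,0,0,0,0,0,0,0,0,1,1,0,0,0,0,0,0,0,0,0,0,0,0,0,0,0,0,0,0,1,0]
Step 3: insert mdi at [22, 26] -> counters=[0,0,1,0,0,0,0,0,0,0,0,0,1,1,0,0,0,0,0,0,0,0,1,0,0,0,1,0,0,0,0,0,1,0]
Step 4: insert v at [2, 13] -> counters=[0,0,2,0,0,0,0,0,0,0,0,0,1,2,0,0,0,0,0,0,0,0,1,0,0,0,1,0,0,0,0,0,1,0]
Step 5: insert v at [2, 13] -> counters=[0,0,3,0,0,0,0,0,0,0,0,0,1,3,0,0,0,0,0,0,0,0,1,0,0,0,1,0,0,0,0,0,1,0]
Step 6: insert vgm at [12, 32] -> counters=[0,0,3,0,0,0,0,0,0,0,0,0,2,3,0,0,0,0,0,0,0,0,1,0,0,0,1,0,0,0,0,0,2,0]
Step 7: insert mdi at [22, 26] -> counters=[0,0,3,0,0,0,0,0,0,0,0,0,2,3,0,0,0,0,0,0,0,0,2,0,0,0,2,0,0,0,0,0,2,0]
Final counters=[0,0,3,0,0,0,0,0,0,0,0,0,2,3,0,0,0,0,0,0,0,0,2,0,0,0,2,0,0,0,0,0,2,0] -> 6 nonzero

Answer: 6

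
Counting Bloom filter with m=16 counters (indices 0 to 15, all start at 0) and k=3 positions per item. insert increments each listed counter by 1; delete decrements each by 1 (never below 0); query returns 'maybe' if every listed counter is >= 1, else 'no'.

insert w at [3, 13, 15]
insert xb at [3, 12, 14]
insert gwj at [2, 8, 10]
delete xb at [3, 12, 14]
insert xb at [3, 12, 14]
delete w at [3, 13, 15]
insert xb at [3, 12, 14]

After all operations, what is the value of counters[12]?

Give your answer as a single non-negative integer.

Step 1: insert w at [3, 13, 15] -> counters=[0,0,0,1,0,0,0,0,0,0,0,0,0,1,0,1]
Step 2: insert xb at [3, 12, 14] -> counters=[0,0,0,2,0,0,0,0,0,0,0,0,1,1,1,1]
Step 3: insert gwj at [2, 8, 10] -> counters=[0,0,1,2,0,0,0,0,1,0,1,0,1,1,1,1]
Step 4: delete xb at [3, 12, 14] -> counters=[0,0,1,1,0,0,0,0,1,0,1,0,0,1,0,1]
Step 5: insert xb at [3, 12, 14] -> counters=[0,0,1,2,0,0,0,0,1,0,1,0,1,1,1,1]
Step 6: delete w at [3, 13, 15] -> counters=[0,0,1,1,0,0,0,0,1,0,1,0,1,0,1,0]
Step 7: insert xb at [3, 12, 14] -> counters=[0,0,1,2,0,0,0,0,1,0,1,0,2,0,2,0]
Final counters=[0,0,1,2,0,0,0,0,1,0,1,0,2,0,2,0] -> counters[12]=2

Answer: 2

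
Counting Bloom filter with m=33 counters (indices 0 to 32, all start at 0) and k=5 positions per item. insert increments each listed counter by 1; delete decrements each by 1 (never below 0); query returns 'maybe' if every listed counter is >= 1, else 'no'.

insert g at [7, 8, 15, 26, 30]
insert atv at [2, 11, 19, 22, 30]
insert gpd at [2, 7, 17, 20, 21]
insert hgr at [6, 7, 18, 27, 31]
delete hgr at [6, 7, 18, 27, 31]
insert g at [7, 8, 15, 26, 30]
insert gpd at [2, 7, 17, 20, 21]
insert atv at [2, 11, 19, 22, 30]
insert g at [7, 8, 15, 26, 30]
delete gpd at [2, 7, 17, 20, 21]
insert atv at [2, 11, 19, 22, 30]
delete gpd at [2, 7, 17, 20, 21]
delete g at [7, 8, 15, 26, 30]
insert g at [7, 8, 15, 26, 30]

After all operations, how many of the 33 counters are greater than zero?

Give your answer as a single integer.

Step 1: insert g at [7, 8, 15, 26, 30] -> counters=[0,0,0,0,0,0,0,1,1,0,0,0,0,0,0,1,0,0,0,0,0,0,0,0,0,0,1,0,0,0,1,0,0]
Step 2: insert atv at [2, 11, 19, 22, 30] -> counters=[0,0,1,0,0,0,0,1,1,0,0,1,0,0,0,1,0,0,0,1,0,0,1,0,0,0,1,0,0,0,2,0,0]
Step 3: insert gpd at [2, 7, 17, 20, 21] -> counters=[0,0,2,0,0,0,0,2,1,0,0,1,0,0,0,1,0,1,0,1,1,1,1,0,0,0,1,0,0,0,2,0,0]
Step 4: insert hgr at [6, 7, 18, 27, 31] -> counters=[0,0,2,0,0,0,1,3,1,0,0,1,0,0,0,1,0,1,1,1,1,1,1,0,0,0,1,1,0,0,2,1,0]
Step 5: delete hgr at [6, 7, 18, 27, 31] -> counters=[0,0,2,0,0,0,0,2,1,0,0,1,0,0,0,1,0,1,0,1,1,1,1,0,0,0,1,0,0,0,2,0,0]
Step 6: insert g at [7, 8, 15, 26, 30] -> counters=[0,0,2,0,0,0,0,3,2,0,0,1,0,0,0,2,0,1,0,1,1,1,1,0,0,0,2,0,0,0,3,0,0]
Step 7: insert gpd at [2, 7, 17, 20, 21] -> counters=[0,0,3,0,0,0,0,4,2,0,0,1,0,0,0,2,0,2,0,1,2,2,1,0,0,0,2,0,0,0,3,0,0]
Step 8: insert atv at [2, 11, 19, 22, 30] -> counters=[0,0,4,0,0,0,0,4,2,0,0,2,0,0,0,2,0,2,0,2,2,2,2,0,0,0,2,0,0,0,4,0,0]
Step 9: insert g at [7, 8, 15, 26, 30] -> counters=[0,0,4,0,0,0,0,5,3,0,0,2,0,0,0,3,0,2,0,2,2,2,2,0,0,0,3,0,0,0,5,0,0]
Step 10: delete gpd at [2, 7, 17, 20, 21] -> counters=[0,0,3,0,0,0,0,4,3,0,0,2,0,0,0,3,0,1,0,2,1,1,2,0,0,0,3,0,0,0,5,0,0]
Step 11: insert atv at [2, 11, 19, 22, 30] -> counters=[0,0,4,0,0,0,0,4,3,0,0,3,0,0,0,3,0,1,0,3,1,1,3,0,0,0,3,0,0,0,6,0,0]
Step 12: delete gpd at [2, 7, 17, 20, 21] -> counters=[0,0,3,0,0,0,0,3,3,0,0,3,0,0,0,3,0,0,0,3,0,0,3,0,0,0,3,0,0,0,6,0,0]
Step 13: delete g at [7, 8, 15, 26, 30] -> counters=[0,0,3,0,0,0,0,2,2,0,0,3,0,0,0,2,0,0,0,3,0,0,3,0,0,0,2,0,0,0,5,0,0]
Step 14: insert g at [7, 8, 15, 26, 30] -> counters=[0,0,3,0,0,0,0,3,3,0,0,3,0,0,0,3,0,0,0,3,0,0,3,0,0,0,3,0,0,0,6,0,0]
Final counters=[0,0,3,0,0,0,0,3,3,0,0,3,0,0,0,3,0,0,0,3,0,0,3,0,0,0,3,0,0,0,6,0,0] -> 9 nonzero

Answer: 9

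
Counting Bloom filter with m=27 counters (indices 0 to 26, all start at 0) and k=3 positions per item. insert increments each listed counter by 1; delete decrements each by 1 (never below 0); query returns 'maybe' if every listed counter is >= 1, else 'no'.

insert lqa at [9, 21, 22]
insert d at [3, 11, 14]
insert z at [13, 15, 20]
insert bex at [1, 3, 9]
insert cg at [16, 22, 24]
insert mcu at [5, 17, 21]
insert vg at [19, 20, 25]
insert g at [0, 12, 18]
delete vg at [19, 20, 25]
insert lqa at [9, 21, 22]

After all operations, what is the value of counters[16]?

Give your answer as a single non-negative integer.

Answer: 1

Derivation:
Step 1: insert lqa at [9, 21, 22] -> counters=[0,0,0,0,0,0,0,0,0,1,0,0,0,0,0,0,0,0,0,0,0,1,1,0,0,0,0]
Step 2: insert d at [3, 11, 14] -> counters=[0,0,0,1,0,0,0,0,0,1,0,1,0,0,1,0,0,0,0,0,0,1,1,0,0,0,0]
Step 3: insert z at [13, 15, 20] -> counters=[0,0,0,1,0,0,0,0,0,1,0,1,0,1,1,1,0,0,0,0,1,1,1,0,0,0,0]
Step 4: insert bex at [1, 3, 9] -> counters=[0,1,0,2,0,0,0,0,0,2,0,1,0,1,1,1,0,0,0,0,1,1,1,0,0,0,0]
Step 5: insert cg at [16, 22, 24] -> counters=[0,1,0,2,0,0,0,0,0,2,0,1,0,1,1,1,1,0,0,0,1,1,2,0,1,0,0]
Step 6: insert mcu at [5, 17, 21] -> counters=[0,1,0,2,0,1,0,0,0,2,0,1,0,1,1,1,1,1,0,0,1,2,2,0,1,0,0]
Step 7: insert vg at [19, 20, 25] -> counters=[0,1,0,2,0,1,0,0,0,2,0,1,0,1,1,1,1,1,0,1,2,2,2,0,1,1,0]
Step 8: insert g at [0, 12, 18] -> counters=[1,1,0,2,0,1,0,0,0,2,0,1,1,1,1,1,1,1,1,1,2,2,2,0,1,1,0]
Step 9: delete vg at [19, 20, 25] -> counters=[1,1,0,2,0,1,0,0,0,2,0,1,1,1,1,1,1,1,1,0,1,2,2,0,1,0,0]
Step 10: insert lqa at [9, 21, 22] -> counters=[1,1,0,2,0,1,0,0,0,3,0,1,1,1,1,1,1,1,1,0,1,3,3,0,1,0,0]
Final counters=[1,1,0,2,0,1,0,0,0,3,0,1,1,1,1,1,1,1,1,0,1,3,3,0,1,0,0] -> counters[16]=1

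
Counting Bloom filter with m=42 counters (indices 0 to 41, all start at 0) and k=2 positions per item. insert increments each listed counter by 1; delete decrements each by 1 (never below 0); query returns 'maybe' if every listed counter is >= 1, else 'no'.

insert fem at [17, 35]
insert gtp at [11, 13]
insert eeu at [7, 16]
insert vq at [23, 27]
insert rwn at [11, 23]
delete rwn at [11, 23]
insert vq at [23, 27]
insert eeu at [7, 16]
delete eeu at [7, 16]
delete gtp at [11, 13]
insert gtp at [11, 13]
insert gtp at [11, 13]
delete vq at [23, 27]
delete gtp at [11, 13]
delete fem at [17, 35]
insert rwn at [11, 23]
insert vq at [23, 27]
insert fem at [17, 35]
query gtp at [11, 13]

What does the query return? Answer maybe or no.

Step 1: insert fem at [17, 35] -> counters=[0,0,0,0,0,0,0,0,0,0,0,0,0,0,0,0,0,1,0,0,0,0,0,0,0,0,0,0,0,0,0,0,0,0,0,1,0,0,0,0,0,0]
Step 2: insert gtp at [11, 13] -> counters=[0,0,0,0,0,0,0,0,0,0,0,1,0,1,0,0,0,1,0,0,0,0,0,0,0,0,0,0,0,0,0,0,0,0,0,1,0,0,0,0,0,0]
Step 3: insert eeu at [7, 16] -> counters=[0,0,0,0,0,0,0,1,0,0,0,1,0,1,0,0,1,1,0,0,0,0,0,0,0,0,0,0,0,0,0,0,0,0,0,1,0,0,0,0,0,0]
Step 4: insert vq at [23, 27] -> counters=[0,0,0,0,0,0,0,1,0,0,0,1,0,1,0,0,1,1,0,0,0,0,0,1,0,0,0,1,0,0,0,0,0,0,0,1,0,0,0,0,0,0]
Step 5: insert rwn at [11, 23] -> counters=[0,0,0,0,0,0,0,1,0,0,0,2,0,1,0,0,1,1,0,0,0,0,0,2,0,0,0,1,0,0,0,0,0,0,0,1,0,0,0,0,0,0]
Step 6: delete rwn at [11, 23] -> counters=[0,0,0,0,0,0,0,1,0,0,0,1,0,1,0,0,1,1,0,0,0,0,0,1,0,0,0,1,0,0,0,0,0,0,0,1,0,0,0,0,0,0]
Step 7: insert vq at [23, 27] -> counters=[0,0,0,0,0,0,0,1,0,0,0,1,0,1,0,0,1,1,0,0,0,0,0,2,0,0,0,2,0,0,0,0,0,0,0,1,0,0,0,0,0,0]
Step 8: insert eeu at [7, 16] -> counters=[0,0,0,0,0,0,0,2,0,0,0,1,0,1,0,0,2,1,0,0,0,0,0,2,0,0,0,2,0,0,0,0,0,0,0,1,0,0,0,0,0,0]
Step 9: delete eeu at [7, 16] -> counters=[0,0,0,0,0,0,0,1,0,0,0,1,0,1,0,0,1,1,0,0,0,0,0,2,0,0,0,2,0,0,0,0,0,0,0,1,0,0,0,0,0,0]
Step 10: delete gtp at [11, 13] -> counters=[0,0,0,0,0,0,0,1,0,0,0,0,0,0,0,0,1,1,0,0,0,0,0,2,0,0,0,2,0,0,0,0,0,0,0,1,0,0,0,0,0,0]
Step 11: insert gtp at [11, 13] -> counters=[0,0,0,0,0,0,0,1,0,0,0,1,0,1,0,0,1,1,0,0,0,0,0,2,0,0,0,2,0,0,0,0,0,0,0,1,0,0,0,0,0,0]
Step 12: insert gtp at [11, 13] -> counters=[0,0,0,0,0,0,0,1,0,0,0,2,0,2,0,0,1,1,0,0,0,0,0,2,0,0,0,2,0,0,0,0,0,0,0,1,0,0,0,0,0,0]
Step 13: delete vq at [23, 27] -> counters=[0,0,0,0,0,0,0,1,0,0,0,2,0,2,0,0,1,1,0,0,0,0,0,1,0,0,0,1,0,0,0,0,0,0,0,1,0,0,0,0,0,0]
Step 14: delete gtp at [11, 13] -> counters=[0,0,0,0,0,0,0,1,0,0,0,1,0,1,0,0,1,1,0,0,0,0,0,1,0,0,0,1,0,0,0,0,0,0,0,1,0,0,0,0,0,0]
Step 15: delete fem at [17, 35] -> counters=[0,0,0,0,0,0,0,1,0,0,0,1,0,1,0,0,1,0,0,0,0,0,0,1,0,0,0,1,0,0,0,0,0,0,0,0,0,0,0,0,0,0]
Step 16: insert rwn at [11, 23] -> counters=[0,0,0,0,0,0,0,1,0,0,0,2,0,1,0,0,1,0,0,0,0,0,0,2,0,0,0,1,0,0,0,0,0,0,0,0,0,0,0,0,0,0]
Step 17: insert vq at [23, 27] -> counters=[0,0,0,0,0,0,0,1,0,0,0,2,0,1,0,0,1,0,0,0,0,0,0,3,0,0,0,2,0,0,0,0,0,0,0,0,0,0,0,0,0,0]
Step 18: insert fem at [17, 35] -> counters=[0,0,0,0,0,0,0,1,0,0,0,2,0,1,0,0,1,1,0,0,0,0,0,3,0,0,0,2,0,0,0,0,0,0,0,1,0,0,0,0,0,0]
Query gtp: check counters[11]=2 counters[13]=1 -> maybe

Answer: maybe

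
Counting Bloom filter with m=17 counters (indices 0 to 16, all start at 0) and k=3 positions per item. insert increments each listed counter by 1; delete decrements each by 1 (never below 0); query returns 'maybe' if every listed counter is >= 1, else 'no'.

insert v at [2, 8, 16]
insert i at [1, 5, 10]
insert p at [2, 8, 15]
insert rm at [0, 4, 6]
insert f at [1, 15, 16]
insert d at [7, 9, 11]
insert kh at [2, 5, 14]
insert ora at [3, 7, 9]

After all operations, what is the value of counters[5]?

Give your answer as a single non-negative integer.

Answer: 2

Derivation:
Step 1: insert v at [2, 8, 16] -> counters=[0,0,1,0,0,0,0,0,1,0,0,0,0,0,0,0,1]
Step 2: insert i at [1, 5, 10] -> counters=[0,1,1,0,0,1,0,0,1,0,1,0,0,0,0,0,1]
Step 3: insert p at [2, 8, 15] -> counters=[0,1,2,0,0,1,0,0,2,0,1,0,0,0,0,1,1]
Step 4: insert rm at [0, 4, 6] -> counters=[1,1,2,0,1,1,1,0,2,0,1,0,0,0,0,1,1]
Step 5: insert f at [1, 15, 16] -> counters=[1,2,2,0,1,1,1,0,2,0,1,0,0,0,0,2,2]
Step 6: insert d at [7, 9, 11] -> counters=[1,2,2,0,1,1,1,1,2,1,1,1,0,0,0,2,2]
Step 7: insert kh at [2, 5, 14] -> counters=[1,2,3,0,1,2,1,1,2,1,1,1,0,0,1,2,2]
Step 8: insert ora at [3, 7, 9] -> counters=[1,2,3,1,1,2,1,2,2,2,1,1,0,0,1,2,2]
Final counters=[1,2,3,1,1,2,1,2,2,2,1,1,0,0,1,2,2] -> counters[5]=2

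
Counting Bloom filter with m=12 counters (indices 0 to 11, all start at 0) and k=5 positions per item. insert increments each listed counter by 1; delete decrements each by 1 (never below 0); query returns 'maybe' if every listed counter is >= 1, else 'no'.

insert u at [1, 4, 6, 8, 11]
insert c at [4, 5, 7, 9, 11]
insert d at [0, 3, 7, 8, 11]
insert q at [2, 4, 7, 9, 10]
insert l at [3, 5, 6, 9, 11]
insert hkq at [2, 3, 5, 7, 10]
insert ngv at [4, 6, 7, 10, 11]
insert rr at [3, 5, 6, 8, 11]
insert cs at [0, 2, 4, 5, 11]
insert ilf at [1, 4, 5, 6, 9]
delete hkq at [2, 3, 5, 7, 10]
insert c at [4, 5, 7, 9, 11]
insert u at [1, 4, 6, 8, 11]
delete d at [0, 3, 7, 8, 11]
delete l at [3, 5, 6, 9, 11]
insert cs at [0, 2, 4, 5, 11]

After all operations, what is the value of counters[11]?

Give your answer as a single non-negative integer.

Answer: 8

Derivation:
Step 1: insert u at [1, 4, 6, 8, 11] -> counters=[0,1,0,0,1,0,1,0,1,0,0,1]
Step 2: insert c at [4, 5, 7, 9, 11] -> counters=[0,1,0,0,2,1,1,1,1,1,0,2]
Step 3: insert d at [0, 3, 7, 8, 11] -> counters=[1,1,0,1,2,1,1,2,2,1,0,3]
Step 4: insert q at [2, 4, 7, 9, 10] -> counters=[1,1,1,1,3,1,1,3,2,2,1,3]
Step 5: insert l at [3, 5, 6, 9, 11] -> counters=[1,1,1,2,3,2,2,3,2,3,1,4]
Step 6: insert hkq at [2, 3, 5, 7, 10] -> counters=[1,1,2,3,3,3,2,4,2,3,2,4]
Step 7: insert ngv at [4, 6, 7, 10, 11] -> counters=[1,1,2,3,4,3,3,5,2,3,3,5]
Step 8: insert rr at [3, 5, 6, 8, 11] -> counters=[1,1,2,4,4,4,4,5,3,3,3,6]
Step 9: insert cs at [0, 2, 4, 5, 11] -> counters=[2,1,3,4,5,5,4,5,3,3,3,7]
Step 10: insert ilf at [1, 4, 5, 6, 9] -> counters=[2,2,3,4,6,6,5,5,3,4,3,7]
Step 11: delete hkq at [2, 3, 5, 7, 10] -> counters=[2,2,2,3,6,5,5,4,3,4,2,7]
Step 12: insert c at [4, 5, 7, 9, 11] -> counters=[2,2,2,3,7,6,5,5,3,5,2,8]
Step 13: insert u at [1, 4, 6, 8, 11] -> counters=[2,3,2,3,8,6,6,5,4,5,2,9]
Step 14: delete d at [0, 3, 7, 8, 11] -> counters=[1,3,2,2,8,6,6,4,3,5,2,8]
Step 15: delete l at [3, 5, 6, 9, 11] -> counters=[1,3,2,1,8,5,5,4,3,4,2,7]
Step 16: insert cs at [0, 2, 4, 5, 11] -> counters=[2,3,3,1,9,6,5,4,3,4,2,8]
Final counters=[2,3,3,1,9,6,5,4,3,4,2,8] -> counters[11]=8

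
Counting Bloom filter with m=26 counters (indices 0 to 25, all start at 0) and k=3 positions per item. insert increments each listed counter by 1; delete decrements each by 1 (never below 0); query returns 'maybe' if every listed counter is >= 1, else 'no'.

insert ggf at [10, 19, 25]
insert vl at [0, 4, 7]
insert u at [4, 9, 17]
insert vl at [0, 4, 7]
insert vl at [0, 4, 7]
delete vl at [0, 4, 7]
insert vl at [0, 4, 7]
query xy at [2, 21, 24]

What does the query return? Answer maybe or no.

Step 1: insert ggf at [10, 19, 25] -> counters=[0,0,0,0,0,0,0,0,0,0,1,0,0,0,0,0,0,0,0,1,0,0,0,0,0,1]
Step 2: insert vl at [0, 4, 7] -> counters=[1,0,0,0,1,0,0,1,0,0,1,0,0,0,0,0,0,0,0,1,0,0,0,0,0,1]
Step 3: insert u at [4, 9, 17] -> counters=[1,0,0,0,2,0,0,1,0,1,1,0,0,0,0,0,0,1,0,1,0,0,0,0,0,1]
Step 4: insert vl at [0, 4, 7] -> counters=[2,0,0,0,3,0,0,2,0,1,1,0,0,0,0,0,0,1,0,1,0,0,0,0,0,1]
Step 5: insert vl at [0, 4, 7] -> counters=[3,0,0,0,4,0,0,3,0,1,1,0,0,0,0,0,0,1,0,1,0,0,0,0,0,1]
Step 6: delete vl at [0, 4, 7] -> counters=[2,0,0,0,3,0,0,2,0,1,1,0,0,0,0,0,0,1,0,1,0,0,0,0,0,1]
Step 7: insert vl at [0, 4, 7] -> counters=[3,0,0,0,4,0,0,3,0,1,1,0,0,0,0,0,0,1,0,1,0,0,0,0,0,1]
Query xy: check counters[2]=0 counters[21]=0 counters[24]=0 -> no

Answer: no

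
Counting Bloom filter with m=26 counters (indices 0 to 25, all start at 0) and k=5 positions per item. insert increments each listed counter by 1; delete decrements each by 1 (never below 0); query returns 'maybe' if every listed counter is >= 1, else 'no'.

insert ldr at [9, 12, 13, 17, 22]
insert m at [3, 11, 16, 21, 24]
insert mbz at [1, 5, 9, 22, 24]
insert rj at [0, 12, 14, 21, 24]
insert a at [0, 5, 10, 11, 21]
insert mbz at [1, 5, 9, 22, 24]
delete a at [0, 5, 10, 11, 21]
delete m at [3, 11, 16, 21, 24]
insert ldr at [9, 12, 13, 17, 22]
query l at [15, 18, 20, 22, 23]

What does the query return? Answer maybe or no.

Answer: no

Derivation:
Step 1: insert ldr at [9, 12, 13, 17, 22] -> counters=[0,0,0,0,0,0,0,0,0,1,0,0,1,1,0,0,0,1,0,0,0,0,1,0,0,0]
Step 2: insert m at [3, 11, 16, 21, 24] -> counters=[0,0,0,1,0,0,0,0,0,1,0,1,1,1,0,0,1,1,0,0,0,1,1,0,1,0]
Step 3: insert mbz at [1, 5, 9, 22, 24] -> counters=[0,1,0,1,0,1,0,0,0,2,0,1,1,1,0,0,1,1,0,0,0,1,2,0,2,0]
Step 4: insert rj at [0, 12, 14, 21, 24] -> counters=[1,1,0,1,0,1,0,0,0,2,0,1,2,1,1,0,1,1,0,0,0,2,2,0,3,0]
Step 5: insert a at [0, 5, 10, 11, 21] -> counters=[2,1,0,1,0,2,0,0,0,2,1,2,2,1,1,0,1,1,0,0,0,3,2,0,3,0]
Step 6: insert mbz at [1, 5, 9, 22, 24] -> counters=[2,2,0,1,0,3,0,0,0,3,1,2,2,1,1,0,1,1,0,0,0,3,3,0,4,0]
Step 7: delete a at [0, 5, 10, 11, 21] -> counters=[1,2,0,1,0,2,0,0,0,3,0,1,2,1,1,0,1,1,0,0,0,2,3,0,4,0]
Step 8: delete m at [3, 11, 16, 21, 24] -> counters=[1,2,0,0,0,2,0,0,0,3,0,0,2,1,1,0,0,1,0,0,0,1,3,0,3,0]
Step 9: insert ldr at [9, 12, 13, 17, 22] -> counters=[1,2,0,0,0,2,0,0,0,4,0,0,3,2,1,0,0,2,0,0,0,1,4,0,3,0]
Query l: check counters[15]=0 counters[18]=0 counters[20]=0 counters[22]=4 counters[23]=0 -> no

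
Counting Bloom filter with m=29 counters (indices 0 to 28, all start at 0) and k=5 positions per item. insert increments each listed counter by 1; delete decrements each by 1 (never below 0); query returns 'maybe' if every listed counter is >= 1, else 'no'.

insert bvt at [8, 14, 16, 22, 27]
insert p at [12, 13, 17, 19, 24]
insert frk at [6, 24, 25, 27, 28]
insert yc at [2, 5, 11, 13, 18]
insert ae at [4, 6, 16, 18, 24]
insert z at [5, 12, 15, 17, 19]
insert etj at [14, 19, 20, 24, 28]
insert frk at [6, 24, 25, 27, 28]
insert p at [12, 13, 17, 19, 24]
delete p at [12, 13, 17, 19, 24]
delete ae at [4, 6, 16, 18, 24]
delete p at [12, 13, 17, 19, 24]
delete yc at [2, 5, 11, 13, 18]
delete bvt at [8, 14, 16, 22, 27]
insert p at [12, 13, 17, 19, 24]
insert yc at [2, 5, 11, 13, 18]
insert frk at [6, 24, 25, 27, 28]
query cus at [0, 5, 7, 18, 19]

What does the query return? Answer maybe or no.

Step 1: insert bvt at [8, 14, 16, 22, 27] -> counters=[0,0,0,0,0,0,0,0,1,0,0,0,0,0,1,0,1,0,0,0,0,0,1,0,0,0,0,1,0]
Step 2: insert p at [12, 13, 17, 19, 24] -> counters=[0,0,0,0,0,0,0,0,1,0,0,0,1,1,1,0,1,1,0,1,0,0,1,0,1,0,0,1,0]
Step 3: insert frk at [6, 24, 25, 27, 28] -> counters=[0,0,0,0,0,0,1,0,1,0,0,0,1,1,1,0,1,1,0,1,0,0,1,0,2,1,0,2,1]
Step 4: insert yc at [2, 5, 11, 13, 18] -> counters=[0,0,1,0,0,1,1,0,1,0,0,1,1,2,1,0,1,1,1,1,0,0,1,0,2,1,0,2,1]
Step 5: insert ae at [4, 6, 16, 18, 24] -> counters=[0,0,1,0,1,1,2,0,1,0,0,1,1,2,1,0,2,1,2,1,0,0,1,0,3,1,0,2,1]
Step 6: insert z at [5, 12, 15, 17, 19] -> counters=[0,0,1,0,1,2,2,0,1,0,0,1,2,2,1,1,2,2,2,2,0,0,1,0,3,1,0,2,1]
Step 7: insert etj at [14, 19, 20, 24, 28] -> counters=[0,0,1,0,1,2,2,0,1,0,0,1,2,2,2,1,2,2,2,3,1,0,1,0,4,1,0,2,2]
Step 8: insert frk at [6, 24, 25, 27, 28] -> counters=[0,0,1,0,1,2,3,0,1,0,0,1,2,2,2,1,2,2,2,3,1,0,1,0,5,2,0,3,3]
Step 9: insert p at [12, 13, 17, 19, 24] -> counters=[0,0,1,0,1,2,3,0,1,0,0,1,3,3,2,1,2,3,2,4,1,0,1,0,6,2,0,3,3]
Step 10: delete p at [12, 13, 17, 19, 24] -> counters=[0,0,1,0,1,2,3,0,1,0,0,1,2,2,2,1,2,2,2,3,1,0,1,0,5,2,0,3,3]
Step 11: delete ae at [4, 6, 16, 18, 24] -> counters=[0,0,1,0,0,2,2,0,1,0,0,1,2,2,2,1,1,2,1,3,1,0,1,0,4,2,0,3,3]
Step 12: delete p at [12, 13, 17, 19, 24] -> counters=[0,0,1,0,0,2,2,0,1,0,0,1,1,1,2,1,1,1,1,2,1,0,1,0,3,2,0,3,3]
Step 13: delete yc at [2, 5, 11, 13, 18] -> counters=[0,0,0,0,0,1,2,0,1,0,0,0,1,0,2,1,1,1,0,2,1,0,1,0,3,2,0,3,3]
Step 14: delete bvt at [8, 14, 16, 22, 27] -> counters=[0,0,0,0,0,1,2,0,0,0,0,0,1,0,1,1,0,1,0,2,1,0,0,0,3,2,0,2,3]
Step 15: insert p at [12, 13, 17, 19, 24] -> counters=[0,0,0,0,0,1,2,0,0,0,0,0,2,1,1,1,0,2,0,3,1,0,0,0,4,2,0,2,3]
Step 16: insert yc at [2, 5, 11, 13, 18] -> counters=[0,0,1,0,0,2,2,0,0,0,0,1,2,2,1,1,0,2,1,3,1,0,0,0,4,2,0,2,3]
Step 17: insert frk at [6, 24, 25, 27, 28] -> counters=[0,0,1,0,0,2,3,0,0,0,0,1,2,2,1,1,0,2,1,3,1,0,0,0,5,3,0,3,4]
Query cus: check counters[0]=0 counters[5]=2 counters[7]=0 counters[18]=1 counters[19]=3 -> no

Answer: no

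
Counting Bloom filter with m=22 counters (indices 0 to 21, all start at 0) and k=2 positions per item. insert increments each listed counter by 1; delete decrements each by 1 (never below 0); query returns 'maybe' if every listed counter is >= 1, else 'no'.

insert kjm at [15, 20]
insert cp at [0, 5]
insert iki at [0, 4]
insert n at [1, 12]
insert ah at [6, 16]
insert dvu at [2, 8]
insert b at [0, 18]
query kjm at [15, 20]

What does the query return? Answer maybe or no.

Step 1: insert kjm at [15, 20] -> counters=[0,0,0,0,0,0,0,0,0,0,0,0,0,0,0,1,0,0,0,0,1,0]
Step 2: insert cp at [0, 5] -> counters=[1,0,0,0,0,1,0,0,0,0,0,0,0,0,0,1,0,0,0,0,1,0]
Step 3: insert iki at [0, 4] -> counters=[2,0,0,0,1,1,0,0,0,0,0,0,0,0,0,1,0,0,0,0,1,0]
Step 4: insert n at [1, 12] -> counters=[2,1,0,0,1,1,0,0,0,0,0,0,1,0,0,1,0,0,0,0,1,0]
Step 5: insert ah at [6, 16] -> counters=[2,1,0,0,1,1,1,0,0,0,0,0,1,0,0,1,1,0,0,0,1,0]
Step 6: insert dvu at [2, 8] -> counters=[2,1,1,0,1,1,1,0,1,0,0,0,1,0,0,1,1,0,0,0,1,0]
Step 7: insert b at [0, 18] -> counters=[3,1,1,0,1,1,1,0,1,0,0,0,1,0,0,1,1,0,1,0,1,0]
Query kjm: check counters[15]=1 counters[20]=1 -> maybe

Answer: maybe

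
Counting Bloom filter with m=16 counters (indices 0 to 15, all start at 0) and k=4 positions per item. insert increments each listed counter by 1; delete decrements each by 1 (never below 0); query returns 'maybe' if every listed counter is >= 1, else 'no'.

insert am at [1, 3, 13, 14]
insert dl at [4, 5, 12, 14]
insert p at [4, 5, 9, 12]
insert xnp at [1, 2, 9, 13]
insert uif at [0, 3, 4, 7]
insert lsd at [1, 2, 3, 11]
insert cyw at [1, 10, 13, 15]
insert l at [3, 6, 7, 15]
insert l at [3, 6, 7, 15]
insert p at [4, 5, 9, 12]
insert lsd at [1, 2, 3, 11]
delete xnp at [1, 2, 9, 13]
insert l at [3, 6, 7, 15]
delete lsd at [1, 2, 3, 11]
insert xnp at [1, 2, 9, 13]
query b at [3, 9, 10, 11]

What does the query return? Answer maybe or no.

Step 1: insert am at [1, 3, 13, 14] -> counters=[0,1,0,1,0,0,0,0,0,0,0,0,0,1,1,0]
Step 2: insert dl at [4, 5, 12, 14] -> counters=[0,1,0,1,1,1,0,0,0,0,0,0,1,1,2,0]
Step 3: insert p at [4, 5, 9, 12] -> counters=[0,1,0,1,2,2,0,0,0,1,0,0,2,1,2,0]
Step 4: insert xnp at [1, 2, 9, 13] -> counters=[0,2,1,1,2,2,0,0,0,2,0,0,2,2,2,0]
Step 5: insert uif at [0, 3, 4, 7] -> counters=[1,2,1,2,3,2,0,1,0,2,0,0,2,2,2,0]
Step 6: insert lsd at [1, 2, 3, 11] -> counters=[1,3,2,3,3,2,0,1,0,2,0,1,2,2,2,0]
Step 7: insert cyw at [1, 10, 13, 15] -> counters=[1,4,2,3,3,2,0,1,0,2,1,1,2,3,2,1]
Step 8: insert l at [3, 6, 7, 15] -> counters=[1,4,2,4,3,2,1,2,0,2,1,1,2,3,2,2]
Step 9: insert l at [3, 6, 7, 15] -> counters=[1,4,2,5,3,2,2,3,0,2,1,1,2,3,2,3]
Step 10: insert p at [4, 5, 9, 12] -> counters=[1,4,2,5,4,3,2,3,0,3,1,1,3,3,2,3]
Step 11: insert lsd at [1, 2, 3, 11] -> counters=[1,5,3,6,4,3,2,3,0,3,1,2,3,3,2,3]
Step 12: delete xnp at [1, 2, 9, 13] -> counters=[1,4,2,6,4,3,2,3,0,2,1,2,3,2,2,3]
Step 13: insert l at [3, 6, 7, 15] -> counters=[1,4,2,7,4,3,3,4,0,2,1,2,3,2,2,4]
Step 14: delete lsd at [1, 2, 3, 11] -> counters=[1,3,1,6,4,3,3,4,0,2,1,1,3,2,2,4]
Step 15: insert xnp at [1, 2, 9, 13] -> counters=[1,4,2,6,4,3,3,4,0,3,1,1,3,3,2,4]
Query b: check counters[3]=6 counters[9]=3 counters[10]=1 counters[11]=1 -> maybe

Answer: maybe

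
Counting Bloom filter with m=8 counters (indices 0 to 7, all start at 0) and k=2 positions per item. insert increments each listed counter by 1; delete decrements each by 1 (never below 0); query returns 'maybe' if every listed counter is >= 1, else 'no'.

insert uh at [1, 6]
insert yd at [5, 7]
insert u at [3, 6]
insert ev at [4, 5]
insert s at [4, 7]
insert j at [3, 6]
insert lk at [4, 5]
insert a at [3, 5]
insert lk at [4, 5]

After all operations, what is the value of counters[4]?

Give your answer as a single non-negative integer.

Step 1: insert uh at [1, 6] -> counters=[0,1,0,0,0,0,1,0]
Step 2: insert yd at [5, 7] -> counters=[0,1,0,0,0,1,1,1]
Step 3: insert u at [3, 6] -> counters=[0,1,0,1,0,1,2,1]
Step 4: insert ev at [4, 5] -> counters=[0,1,0,1,1,2,2,1]
Step 5: insert s at [4, 7] -> counters=[0,1,0,1,2,2,2,2]
Step 6: insert j at [3, 6] -> counters=[0,1,0,2,2,2,3,2]
Step 7: insert lk at [4, 5] -> counters=[0,1,0,2,3,3,3,2]
Step 8: insert a at [3, 5] -> counters=[0,1,0,3,3,4,3,2]
Step 9: insert lk at [4, 5] -> counters=[0,1,0,3,4,5,3,2]
Final counters=[0,1,0,3,4,5,3,2] -> counters[4]=4

Answer: 4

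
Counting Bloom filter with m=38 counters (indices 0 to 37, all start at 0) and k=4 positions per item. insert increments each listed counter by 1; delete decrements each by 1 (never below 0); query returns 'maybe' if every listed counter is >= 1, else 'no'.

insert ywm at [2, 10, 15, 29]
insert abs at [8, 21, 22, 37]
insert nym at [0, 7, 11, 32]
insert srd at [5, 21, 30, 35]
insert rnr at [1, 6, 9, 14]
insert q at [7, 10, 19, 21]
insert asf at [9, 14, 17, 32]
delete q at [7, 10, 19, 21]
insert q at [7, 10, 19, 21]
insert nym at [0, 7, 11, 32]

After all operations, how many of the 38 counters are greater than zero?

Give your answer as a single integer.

Answer: 21

Derivation:
Step 1: insert ywm at [2, 10, 15, 29] -> counters=[0,0,1,0,0,0,0,0,0,0,1,0,0,0,0,1,0,0,0,0,0,0,0,0,0,0,0,0,0,1,0,0,0,0,0,0,0,0]
Step 2: insert abs at [8, 21, 22, 37] -> counters=[0,0,1,0,0,0,0,0,1,0,1,0,0,0,0,1,0,0,0,0,0,1,1,0,0,0,0,0,0,1,0,0,0,0,0,0,0,1]
Step 3: insert nym at [0, 7, 11, 32] -> counters=[1,0,1,0,0,0,0,1,1,0,1,1,0,0,0,1,0,0,0,0,0,1,1,0,0,0,0,0,0,1,0,0,1,0,0,0,0,1]
Step 4: insert srd at [5, 21, 30, 35] -> counters=[1,0,1,0,0,1,0,1,1,0,1,1,0,0,0,1,0,0,0,0,0,2,1,0,0,0,0,0,0,1,1,0,1,0,0,1,0,1]
Step 5: insert rnr at [1, 6, 9, 14] -> counters=[1,1,1,0,0,1,1,1,1,1,1,1,0,0,1,1,0,0,0,0,0,2,1,0,0,0,0,0,0,1,1,0,1,0,0,1,0,1]
Step 6: insert q at [7, 10, 19, 21] -> counters=[1,1,1,0,0,1,1,2,1,1,2,1,0,0,1,1,0,0,0,1,0,3,1,0,0,0,0,0,0,1,1,0,1,0,0,1,0,1]
Step 7: insert asf at [9, 14, 17, 32] -> counters=[1,1,1,0,0,1,1,2,1,2,2,1,0,0,2,1,0,1,0,1,0,3,1,0,0,0,0,0,0,1,1,0,2,0,0,1,0,1]
Step 8: delete q at [7, 10, 19, 21] -> counters=[1,1,1,0,0,1,1,1,1,2,1,1,0,0,2,1,0,1,0,0,0,2,1,0,0,0,0,0,0,1,1,0,2,0,0,1,0,1]
Step 9: insert q at [7, 10, 19, 21] -> counters=[1,1,1,0,0,1,1,2,1,2,2,1,0,0,2,1,0,1,0,1,0,3,1,0,0,0,0,0,0,1,1,0,2,0,0,1,0,1]
Step 10: insert nym at [0, 7, 11, 32] -> counters=[2,1,1,0,0,1,1,3,1,2,2,2,0,0,2,1,0,1,0,1,0,3,1,0,0,0,0,0,0,1,1,0,3,0,0,1,0,1]
Final counters=[2,1,1,0,0,1,1,3,1,2,2,2,0,0,2,1,0,1,0,1,0,3,1,0,0,0,0,0,0,1,1,0,3,0,0,1,0,1] -> 21 nonzero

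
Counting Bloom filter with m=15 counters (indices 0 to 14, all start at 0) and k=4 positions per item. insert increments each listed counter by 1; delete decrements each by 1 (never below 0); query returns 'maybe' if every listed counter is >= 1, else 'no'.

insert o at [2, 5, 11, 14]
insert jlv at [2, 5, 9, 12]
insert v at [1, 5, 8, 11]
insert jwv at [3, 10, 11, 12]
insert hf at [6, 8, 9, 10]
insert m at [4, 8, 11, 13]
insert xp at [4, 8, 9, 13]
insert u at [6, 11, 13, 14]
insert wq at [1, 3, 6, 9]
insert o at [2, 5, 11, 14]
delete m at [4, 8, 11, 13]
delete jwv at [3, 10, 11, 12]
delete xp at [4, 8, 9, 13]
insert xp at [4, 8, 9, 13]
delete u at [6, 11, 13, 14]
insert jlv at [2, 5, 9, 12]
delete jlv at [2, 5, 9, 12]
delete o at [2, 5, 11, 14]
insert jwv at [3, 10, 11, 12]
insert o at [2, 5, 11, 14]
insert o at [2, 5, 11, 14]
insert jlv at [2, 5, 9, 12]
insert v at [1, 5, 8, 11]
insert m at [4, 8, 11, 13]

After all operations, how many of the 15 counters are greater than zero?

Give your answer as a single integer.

Answer: 13

Derivation:
Step 1: insert o at [2, 5, 11, 14] -> counters=[0,0,1,0,0,1,0,0,0,0,0,1,0,0,1]
Step 2: insert jlv at [2, 5, 9, 12] -> counters=[0,0,2,0,0,2,0,0,0,1,0,1,1,0,1]
Step 3: insert v at [1, 5, 8, 11] -> counters=[0,1,2,0,0,3,0,0,1,1,0,2,1,0,1]
Step 4: insert jwv at [3, 10, 11, 12] -> counters=[0,1,2,1,0,3,0,0,1,1,1,3,2,0,1]
Step 5: insert hf at [6, 8, 9, 10] -> counters=[0,1,2,1,0,3,1,0,2,2,2,3,2,0,1]
Step 6: insert m at [4, 8, 11, 13] -> counters=[0,1,2,1,1,3,1,0,3,2,2,4,2,1,1]
Step 7: insert xp at [4, 8, 9, 13] -> counters=[0,1,2,1,2,3,1,0,4,3,2,4,2,2,1]
Step 8: insert u at [6, 11, 13, 14] -> counters=[0,1,2,1,2,3,2,0,4,3,2,5,2,3,2]
Step 9: insert wq at [1, 3, 6, 9] -> counters=[0,2,2,2,2,3,3,0,4,4,2,5,2,3,2]
Step 10: insert o at [2, 5, 11, 14] -> counters=[0,2,3,2,2,4,3,0,4,4,2,6,2,3,3]
Step 11: delete m at [4, 8, 11, 13] -> counters=[0,2,3,2,1,4,3,0,3,4,2,5,2,2,3]
Step 12: delete jwv at [3, 10, 11, 12] -> counters=[0,2,3,1,1,4,3,0,3,4,1,4,1,2,3]
Step 13: delete xp at [4, 8, 9, 13] -> counters=[0,2,3,1,0,4,3,0,2,3,1,4,1,1,3]
Step 14: insert xp at [4, 8, 9, 13] -> counters=[0,2,3,1,1,4,3,0,3,4,1,4,1,2,3]
Step 15: delete u at [6, 11, 13, 14] -> counters=[0,2,3,1,1,4,2,0,3,4,1,3,1,1,2]
Step 16: insert jlv at [2, 5, 9, 12] -> counters=[0,2,4,1,1,5,2,0,3,5,1,3,2,1,2]
Step 17: delete jlv at [2, 5, 9, 12] -> counters=[0,2,3,1,1,4,2,0,3,4,1,3,1,1,2]
Step 18: delete o at [2, 5, 11, 14] -> counters=[0,2,2,1,1,3,2,0,3,4,1,2,1,1,1]
Step 19: insert jwv at [3, 10, 11, 12] -> counters=[0,2,2,2,1,3,2,0,3,4,2,3,2,1,1]
Step 20: insert o at [2, 5, 11, 14] -> counters=[0,2,3,2,1,4,2,0,3,4,2,4,2,1,2]
Step 21: insert o at [2, 5, 11, 14] -> counters=[0,2,4,2,1,5,2,0,3,4,2,5,2,1,3]
Step 22: insert jlv at [2, 5, 9, 12] -> counters=[0,2,5,2,1,6,2,0,3,5,2,5,3,1,3]
Step 23: insert v at [1, 5, 8, 11] -> counters=[0,3,5,2,1,7,2,0,4,5,2,6,3,1,3]
Step 24: insert m at [4, 8, 11, 13] -> counters=[0,3,5,2,2,7,2,0,5,5,2,7,3,2,3]
Final counters=[0,3,5,2,2,7,2,0,5,5,2,7,3,2,3] -> 13 nonzero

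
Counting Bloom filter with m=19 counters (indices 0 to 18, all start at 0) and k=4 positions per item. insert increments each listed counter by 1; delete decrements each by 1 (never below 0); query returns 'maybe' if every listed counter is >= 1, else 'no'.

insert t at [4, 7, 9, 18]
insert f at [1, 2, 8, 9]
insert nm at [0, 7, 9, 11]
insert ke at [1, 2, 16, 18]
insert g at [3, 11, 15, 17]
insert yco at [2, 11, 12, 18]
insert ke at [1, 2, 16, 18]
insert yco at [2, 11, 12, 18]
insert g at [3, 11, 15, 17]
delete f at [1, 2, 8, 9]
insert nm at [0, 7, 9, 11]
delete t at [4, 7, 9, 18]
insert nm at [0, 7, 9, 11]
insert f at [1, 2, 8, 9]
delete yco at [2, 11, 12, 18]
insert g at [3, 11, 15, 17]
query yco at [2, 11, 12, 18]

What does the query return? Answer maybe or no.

Answer: maybe

Derivation:
Step 1: insert t at [4, 7, 9, 18] -> counters=[0,0,0,0,1,0,0,1,0,1,0,0,0,0,0,0,0,0,1]
Step 2: insert f at [1, 2, 8, 9] -> counters=[0,1,1,0,1,0,0,1,1,2,0,0,0,0,0,0,0,0,1]
Step 3: insert nm at [0, 7, 9, 11] -> counters=[1,1,1,0,1,0,0,2,1,3,0,1,0,0,0,0,0,0,1]
Step 4: insert ke at [1, 2, 16, 18] -> counters=[1,2,2,0,1,0,0,2,1,3,0,1,0,0,0,0,1,0,2]
Step 5: insert g at [3, 11, 15, 17] -> counters=[1,2,2,1,1,0,0,2,1,3,0,2,0,0,0,1,1,1,2]
Step 6: insert yco at [2, 11, 12, 18] -> counters=[1,2,3,1,1,0,0,2,1,3,0,3,1,0,0,1,1,1,3]
Step 7: insert ke at [1, 2, 16, 18] -> counters=[1,3,4,1,1,0,0,2,1,3,0,3,1,0,0,1,2,1,4]
Step 8: insert yco at [2, 11, 12, 18] -> counters=[1,3,5,1,1,0,0,2,1,3,0,4,2,0,0,1,2,1,5]
Step 9: insert g at [3, 11, 15, 17] -> counters=[1,3,5,2,1,0,0,2,1,3,0,5,2,0,0,2,2,2,5]
Step 10: delete f at [1, 2, 8, 9] -> counters=[1,2,4,2,1,0,0,2,0,2,0,5,2,0,0,2,2,2,5]
Step 11: insert nm at [0, 7, 9, 11] -> counters=[2,2,4,2,1,0,0,3,0,3,0,6,2,0,0,2,2,2,5]
Step 12: delete t at [4, 7, 9, 18] -> counters=[2,2,4,2,0,0,0,2,0,2,0,6,2,0,0,2,2,2,4]
Step 13: insert nm at [0, 7, 9, 11] -> counters=[3,2,4,2,0,0,0,3,0,3,0,7,2,0,0,2,2,2,4]
Step 14: insert f at [1, 2, 8, 9] -> counters=[3,3,5,2,0,0,0,3,1,4,0,7,2,0,0,2,2,2,4]
Step 15: delete yco at [2, 11, 12, 18] -> counters=[3,3,4,2,0,0,0,3,1,4,0,6,1,0,0,2,2,2,3]
Step 16: insert g at [3, 11, 15, 17] -> counters=[3,3,4,3,0,0,0,3,1,4,0,7,1,0,0,3,2,3,3]
Query yco: check counters[2]=4 counters[11]=7 counters[12]=1 counters[18]=3 -> maybe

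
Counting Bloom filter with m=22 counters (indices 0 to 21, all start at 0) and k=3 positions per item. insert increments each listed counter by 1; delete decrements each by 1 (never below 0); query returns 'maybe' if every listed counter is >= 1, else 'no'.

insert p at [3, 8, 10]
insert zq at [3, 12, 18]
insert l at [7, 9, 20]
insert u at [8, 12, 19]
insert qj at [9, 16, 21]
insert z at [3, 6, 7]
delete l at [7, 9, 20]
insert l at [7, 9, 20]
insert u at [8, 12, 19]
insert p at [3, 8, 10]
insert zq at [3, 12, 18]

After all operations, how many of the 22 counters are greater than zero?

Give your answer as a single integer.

Answer: 12

Derivation:
Step 1: insert p at [3, 8, 10] -> counters=[0,0,0,1,0,0,0,0,1,0,1,0,0,0,0,0,0,0,0,0,0,0]
Step 2: insert zq at [3, 12, 18] -> counters=[0,0,0,2,0,0,0,0,1,0,1,0,1,0,0,0,0,0,1,0,0,0]
Step 3: insert l at [7, 9, 20] -> counters=[0,0,0,2,0,0,0,1,1,1,1,0,1,0,0,0,0,0,1,0,1,0]
Step 4: insert u at [8, 12, 19] -> counters=[0,0,0,2,0,0,0,1,2,1,1,0,2,0,0,0,0,0,1,1,1,0]
Step 5: insert qj at [9, 16, 21] -> counters=[0,0,0,2,0,0,0,1,2,2,1,0,2,0,0,0,1,0,1,1,1,1]
Step 6: insert z at [3, 6, 7] -> counters=[0,0,0,3,0,0,1,2,2,2,1,0,2,0,0,0,1,0,1,1,1,1]
Step 7: delete l at [7, 9, 20] -> counters=[0,0,0,3,0,0,1,1,2,1,1,0,2,0,0,0,1,0,1,1,0,1]
Step 8: insert l at [7, 9, 20] -> counters=[0,0,0,3,0,0,1,2,2,2,1,0,2,0,0,0,1,0,1,1,1,1]
Step 9: insert u at [8, 12, 19] -> counters=[0,0,0,3,0,0,1,2,3,2,1,0,3,0,0,0,1,0,1,2,1,1]
Step 10: insert p at [3, 8, 10] -> counters=[0,0,0,4,0,0,1,2,4,2,2,0,3,0,0,0,1,0,1,2,1,1]
Step 11: insert zq at [3, 12, 18] -> counters=[0,0,0,5,0,0,1,2,4,2,2,0,4,0,0,0,1,0,2,2,1,1]
Final counters=[0,0,0,5,0,0,1,2,4,2,2,0,4,0,0,0,1,0,2,2,1,1] -> 12 nonzero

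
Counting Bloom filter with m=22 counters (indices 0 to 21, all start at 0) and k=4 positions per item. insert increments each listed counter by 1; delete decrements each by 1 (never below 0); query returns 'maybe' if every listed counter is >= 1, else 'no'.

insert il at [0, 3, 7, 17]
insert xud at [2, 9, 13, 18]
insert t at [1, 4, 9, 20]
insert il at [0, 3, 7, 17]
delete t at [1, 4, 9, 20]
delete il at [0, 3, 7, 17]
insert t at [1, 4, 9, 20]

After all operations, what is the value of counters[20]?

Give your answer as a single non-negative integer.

Step 1: insert il at [0, 3, 7, 17] -> counters=[1,0,0,1,0,0,0,1,0,0,0,0,0,0,0,0,0,1,0,0,0,0]
Step 2: insert xud at [2, 9, 13, 18] -> counters=[1,0,1,1,0,0,0,1,0,1,0,0,0,1,0,0,0,1,1,0,0,0]
Step 3: insert t at [1, 4, 9, 20] -> counters=[1,1,1,1,1,0,0,1,0,2,0,0,0,1,0,0,0,1,1,0,1,0]
Step 4: insert il at [0, 3, 7, 17] -> counters=[2,1,1,2,1,0,0,2,0,2,0,0,0,1,0,0,0,2,1,0,1,0]
Step 5: delete t at [1, 4, 9, 20] -> counters=[2,0,1,2,0,0,0,2,0,1,0,0,0,1,0,0,0,2,1,0,0,0]
Step 6: delete il at [0, 3, 7, 17] -> counters=[1,0,1,1,0,0,0,1,0,1,0,0,0,1,0,0,0,1,1,0,0,0]
Step 7: insert t at [1, 4, 9, 20] -> counters=[1,1,1,1,1,0,0,1,0,2,0,0,0,1,0,0,0,1,1,0,1,0]
Final counters=[1,1,1,1,1,0,0,1,0,2,0,0,0,1,0,0,0,1,1,0,1,0] -> counters[20]=1

Answer: 1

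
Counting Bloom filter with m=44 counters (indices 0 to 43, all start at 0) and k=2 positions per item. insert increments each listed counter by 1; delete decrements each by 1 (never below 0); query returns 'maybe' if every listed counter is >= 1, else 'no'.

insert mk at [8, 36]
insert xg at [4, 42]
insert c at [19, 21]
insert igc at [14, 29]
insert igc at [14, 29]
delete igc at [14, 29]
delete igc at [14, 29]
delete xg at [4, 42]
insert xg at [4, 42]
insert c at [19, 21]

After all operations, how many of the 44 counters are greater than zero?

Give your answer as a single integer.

Step 1: insert mk at [8, 36] -> counters=[0,0,0,0,0,0,0,0,1,0,0,0,0,0,0,0,0,0,0,0,0,0,0,0,0,0,0,0,0,0,0,0,0,0,0,0,1,0,0,0,0,0,0,0]
Step 2: insert xg at [4, 42] -> counters=[0,0,0,0,1,0,0,0,1,0,0,0,0,0,0,0,0,0,0,0,0,0,0,0,0,0,0,0,0,0,0,0,0,0,0,0,1,0,0,0,0,0,1,0]
Step 3: insert c at [19, 21] -> counters=[0,0,0,0,1,0,0,0,1,0,0,0,0,0,0,0,0,0,0,1,0,1,0,0,0,0,0,0,0,0,0,0,0,0,0,0,1,0,0,0,0,0,1,0]
Step 4: insert igc at [14, 29] -> counters=[0,0,0,0,1,0,0,0,1,0,0,0,0,0,1,0,0,0,0,1,0,1,0,0,0,0,0,0,0,1,0,0,0,0,0,0,1,0,0,0,0,0,1,0]
Step 5: insert igc at [14, 29] -> counters=[0,0,0,0,1,0,0,0,1,0,0,0,0,0,2,0,0,0,0,1,0,1,0,0,0,0,0,0,0,2,0,0,0,0,0,0,1,0,0,0,0,0,1,0]
Step 6: delete igc at [14, 29] -> counters=[0,0,0,0,1,0,0,0,1,0,0,0,0,0,1,0,0,0,0,1,0,1,0,0,0,0,0,0,0,1,0,0,0,0,0,0,1,0,0,0,0,0,1,0]
Step 7: delete igc at [14, 29] -> counters=[0,0,0,0,1,0,0,0,1,0,0,0,0,0,0,0,0,0,0,1,0,1,0,0,0,0,0,0,0,0,0,0,0,0,0,0,1,0,0,0,0,0,1,0]
Step 8: delete xg at [4, 42] -> counters=[0,0,0,0,0,0,0,0,1,0,0,0,0,0,0,0,0,0,0,1,0,1,0,0,0,0,0,0,0,0,0,0,0,0,0,0,1,0,0,0,0,0,0,0]
Step 9: insert xg at [4, 42] -> counters=[0,0,0,0,1,0,0,0,1,0,0,0,0,0,0,0,0,0,0,1,0,1,0,0,0,0,0,0,0,0,0,0,0,0,0,0,1,0,0,0,0,0,1,0]
Step 10: insert c at [19, 21] -> counters=[0,0,0,0,1,0,0,0,1,0,0,0,0,0,0,0,0,0,0,2,0,2,0,0,0,0,0,0,0,0,0,0,0,0,0,0,1,0,0,0,0,0,1,0]
Final counters=[0,0,0,0,1,0,0,0,1,0,0,0,0,0,0,0,0,0,0,2,0,2,0,0,0,0,0,0,0,0,0,0,0,0,0,0,1,0,0,0,0,0,1,0] -> 6 nonzero

Answer: 6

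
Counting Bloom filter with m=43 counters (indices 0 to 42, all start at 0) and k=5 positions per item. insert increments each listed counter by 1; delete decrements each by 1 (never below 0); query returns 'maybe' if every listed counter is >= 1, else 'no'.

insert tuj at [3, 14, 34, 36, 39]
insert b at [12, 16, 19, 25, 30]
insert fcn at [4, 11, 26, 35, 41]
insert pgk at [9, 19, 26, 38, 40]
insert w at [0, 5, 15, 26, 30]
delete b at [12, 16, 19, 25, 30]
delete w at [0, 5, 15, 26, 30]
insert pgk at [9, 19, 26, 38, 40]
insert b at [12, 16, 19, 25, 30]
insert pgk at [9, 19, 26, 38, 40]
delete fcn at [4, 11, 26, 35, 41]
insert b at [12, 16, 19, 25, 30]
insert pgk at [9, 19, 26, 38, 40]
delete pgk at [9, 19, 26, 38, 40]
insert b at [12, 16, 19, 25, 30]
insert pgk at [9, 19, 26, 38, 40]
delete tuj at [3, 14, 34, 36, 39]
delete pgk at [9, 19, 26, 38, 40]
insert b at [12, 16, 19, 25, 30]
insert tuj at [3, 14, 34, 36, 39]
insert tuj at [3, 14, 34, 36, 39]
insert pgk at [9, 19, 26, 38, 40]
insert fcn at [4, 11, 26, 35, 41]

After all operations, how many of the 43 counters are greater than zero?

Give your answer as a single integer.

Step 1: insert tuj at [3, 14, 34, 36, 39] -> counters=[0,0,0,1,0,0,0,0,0,0,0,0,0,0,1,0,0,0,0,0,0,0,0,0,0,0,0,0,0,0,0,0,0,0,1,0,1,0,0,1,0,0,0]
Step 2: insert b at [12, 16, 19, 25, 30] -> counters=[0,0,0,1,0,0,0,0,0,0,0,0,1,0,1,0,1,0,0,1,0,0,0,0,0,1,0,0,0,0,1,0,0,0,1,0,1,0,0,1,0,0,0]
Step 3: insert fcn at [4, 11, 26, 35, 41] -> counters=[0,0,0,1,1,0,0,0,0,0,0,1,1,0,1,0,1,0,0,1,0,0,0,0,0,1,1,0,0,0,1,0,0,0,1,1,1,0,0,1,0,1,0]
Step 4: insert pgk at [9, 19, 26, 38, 40] -> counters=[0,0,0,1,1,0,0,0,0,1,0,1,1,0,1,0,1,0,0,2,0,0,0,0,0,1,2,0,0,0,1,0,0,0,1,1,1,0,1,1,1,1,0]
Step 5: insert w at [0, 5, 15, 26, 30] -> counters=[1,0,0,1,1,1,0,0,0,1,0,1,1,0,1,1,1,0,0,2,0,0,0,0,0,1,3,0,0,0,2,0,0,0,1,1,1,0,1,1,1,1,0]
Step 6: delete b at [12, 16, 19, 25, 30] -> counters=[1,0,0,1,1,1,0,0,0,1,0,1,0,0,1,1,0,0,0,1,0,0,0,0,0,0,3,0,0,0,1,0,0,0,1,1,1,0,1,1,1,1,0]
Step 7: delete w at [0, 5, 15, 26, 30] -> counters=[0,0,0,1,1,0,0,0,0,1,0,1,0,0,1,0,0,0,0,1,0,0,0,0,0,0,2,0,0,0,0,0,0,0,1,1,1,0,1,1,1,1,0]
Step 8: insert pgk at [9, 19, 26, 38, 40] -> counters=[0,0,0,1,1,0,0,0,0,2,0,1,0,0,1,0,0,0,0,2,0,0,0,0,0,0,3,0,0,0,0,0,0,0,1,1,1,0,2,1,2,1,0]
Step 9: insert b at [12, 16, 19, 25, 30] -> counters=[0,0,0,1,1,0,0,0,0,2,0,1,1,0,1,0,1,0,0,3,0,0,0,0,0,1,3,0,0,0,1,0,0,0,1,1,1,0,2,1,2,1,0]
Step 10: insert pgk at [9, 19, 26, 38, 40] -> counters=[0,0,0,1,1,0,0,0,0,3,0,1,1,0,1,0,1,0,0,4,0,0,0,0,0,1,4,0,0,0,1,0,0,0,1,1,1,0,3,1,3,1,0]
Step 11: delete fcn at [4, 11, 26, 35, 41] -> counters=[0,0,0,1,0,0,0,0,0,3,0,0,1,0,1,0,1,0,0,4,0,0,0,0,0,1,3,0,0,0,1,0,0,0,1,0,1,0,3,1,3,0,0]
Step 12: insert b at [12, 16, 19, 25, 30] -> counters=[0,0,0,1,0,0,0,0,0,3,0,0,2,0,1,0,2,0,0,5,0,0,0,0,0,2,3,0,0,0,2,0,0,0,1,0,1,0,3,1,3,0,0]
Step 13: insert pgk at [9, 19, 26, 38, 40] -> counters=[0,0,0,1,0,0,0,0,0,4,0,0,2,0,1,0,2,0,0,6,0,0,0,0,0,2,4,0,0,0,2,0,0,0,1,0,1,0,4,1,4,0,0]
Step 14: delete pgk at [9, 19, 26, 38, 40] -> counters=[0,0,0,1,0,0,0,0,0,3,0,0,2,0,1,0,2,0,0,5,0,0,0,0,0,2,3,0,0,0,2,0,0,0,1,0,1,0,3,1,3,0,0]
Step 15: insert b at [12, 16, 19, 25, 30] -> counters=[0,0,0,1,0,0,0,0,0,3,0,0,3,0,1,0,3,0,0,6,0,0,0,0,0,3,3,0,0,0,3,0,0,0,1,0,1,0,3,1,3,0,0]
Step 16: insert pgk at [9, 19, 26, 38, 40] -> counters=[0,0,0,1,0,0,0,0,0,4,0,0,3,0,1,0,3,0,0,7,0,0,0,0,0,3,4,0,0,0,3,0,0,0,1,0,1,0,4,1,4,0,0]
Step 17: delete tuj at [3, 14, 34, 36, 39] -> counters=[0,0,0,0,0,0,0,0,0,4,0,0,3,0,0,0,3,0,0,7,0,0,0,0,0,3,4,0,0,0,3,0,0,0,0,0,0,0,4,0,4,0,0]
Step 18: delete pgk at [9, 19, 26, 38, 40] -> counters=[0,0,0,0,0,0,0,0,0,3,0,0,3,0,0,0,3,0,0,6,0,0,0,0,0,3,3,0,0,0,3,0,0,0,0,0,0,0,3,0,3,0,0]
Step 19: insert b at [12, 16, 19, 25, 30] -> counters=[0,0,0,0,0,0,0,0,0,3,0,0,4,0,0,0,4,0,0,7,0,0,0,0,0,4,3,0,0,0,4,0,0,0,0,0,0,0,3,0,3,0,0]
Step 20: insert tuj at [3, 14, 34, 36, 39] -> counters=[0,0,0,1,0,0,0,0,0,3,0,0,4,0,1,0,4,0,0,7,0,0,0,0,0,4,3,0,0,0,4,0,0,0,1,0,1,0,3,1,3,0,0]
Step 21: insert tuj at [3, 14, 34, 36, 39] -> counters=[0,0,0,2,0,0,0,0,0,3,0,0,4,0,2,0,4,0,0,7,0,0,0,0,0,4,3,0,0,0,4,0,0,0,2,0,2,0,3,2,3,0,0]
Step 22: insert pgk at [9, 19, 26, 38, 40] -> counters=[0,0,0,2,0,0,0,0,0,4,0,0,4,0,2,0,4,0,0,8,0,0,0,0,0,4,4,0,0,0,4,0,0,0,2,0,2,0,4,2,4,0,0]
Step 23: insert fcn at [4, 11, 26, 35, 41] -> counters=[0,0,0,2,1,0,0,0,0,4,0,1,4,0,2,0,4,0,0,8,0,0,0,0,0,4,5,0,0,0,4,0,0,0,2,1,2,0,4,2,4,1,0]
Final counters=[0,0,0,2,1,0,0,0,0,4,0,1,4,0,2,0,4,0,0,8,0,0,0,0,0,4,5,0,0,0,4,0,0,0,2,1,2,0,4,2,4,1,0] -> 18 nonzero

Answer: 18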